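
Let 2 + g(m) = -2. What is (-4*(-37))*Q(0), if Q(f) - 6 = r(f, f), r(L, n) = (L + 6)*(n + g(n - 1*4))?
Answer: -2664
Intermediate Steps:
g(m) = -4 (g(m) = -2 - 2 = -4)
r(L, n) = (-4 + n)*(6 + L) (r(L, n) = (L + 6)*(n - 4) = (6 + L)*(-4 + n) = (-4 + n)*(6 + L))
Q(f) = -18 + f² + 2*f (Q(f) = 6 + (-24 - 4*f + 6*f + f*f) = 6 + (-24 - 4*f + 6*f + f²) = 6 + (-24 + f² + 2*f) = -18 + f² + 2*f)
(-4*(-37))*Q(0) = (-4*(-37))*(-18 + 0² + 2*0) = 148*(-18 + 0 + 0) = 148*(-18) = -2664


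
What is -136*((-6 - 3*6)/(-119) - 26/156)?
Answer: -100/21 ≈ -4.7619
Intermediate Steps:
-136*((-6 - 3*6)/(-119) - 26/156) = -136*((-6 - 18)*(-1/119) - 26*1/156) = -136*(-24*(-1/119) - ⅙) = -136*(24/119 - ⅙) = -136*25/714 = -100/21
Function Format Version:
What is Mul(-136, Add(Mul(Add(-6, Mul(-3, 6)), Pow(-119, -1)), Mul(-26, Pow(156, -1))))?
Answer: Rational(-100, 21) ≈ -4.7619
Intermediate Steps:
Mul(-136, Add(Mul(Add(-6, Mul(-3, 6)), Pow(-119, -1)), Mul(-26, Pow(156, -1)))) = Mul(-136, Add(Mul(Add(-6, -18), Rational(-1, 119)), Mul(-26, Rational(1, 156)))) = Mul(-136, Add(Mul(-24, Rational(-1, 119)), Rational(-1, 6))) = Mul(-136, Add(Rational(24, 119), Rational(-1, 6))) = Mul(-136, Rational(25, 714)) = Rational(-100, 21)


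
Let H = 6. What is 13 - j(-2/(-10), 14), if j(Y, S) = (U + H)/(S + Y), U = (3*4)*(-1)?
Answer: 953/71 ≈ 13.423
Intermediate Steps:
U = -12 (U = 12*(-1) = -12)
j(Y, S) = -6/(S + Y) (j(Y, S) = (-12 + 6)/(S + Y) = -6/(S + Y))
13 - j(-2/(-10), 14) = 13 - (-6)/(14 - 2/(-10)) = 13 - (-6)/(14 - 2*(-⅒)) = 13 - (-6)/(14 + ⅕) = 13 - (-6)/71/5 = 13 - (-6)*5/71 = 13 - 1*(-30/71) = 13 + 30/71 = 953/71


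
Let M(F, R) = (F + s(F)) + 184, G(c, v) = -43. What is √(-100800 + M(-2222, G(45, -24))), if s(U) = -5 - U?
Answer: I*√100621 ≈ 317.21*I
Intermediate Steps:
M(F, R) = 179 (M(F, R) = (F + (-5 - F)) + 184 = -5 + 184 = 179)
√(-100800 + M(-2222, G(45, -24))) = √(-100800 + 179) = √(-100621) = I*√100621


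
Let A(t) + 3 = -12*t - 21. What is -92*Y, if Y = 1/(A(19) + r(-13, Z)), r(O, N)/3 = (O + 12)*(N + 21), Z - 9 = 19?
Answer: 92/399 ≈ 0.23058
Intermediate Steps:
Z = 28 (Z = 9 + 19 = 28)
A(t) = -24 - 12*t (A(t) = -3 + (-12*t - 21) = -3 + (-21 - 12*t) = -24 - 12*t)
r(O, N) = 3*(12 + O)*(21 + N) (r(O, N) = 3*((O + 12)*(N + 21)) = 3*((12 + O)*(21 + N)) = 3*(12 + O)*(21 + N))
Y = -1/399 (Y = 1/((-24 - 12*19) + (756 + 36*28 + 63*(-13) + 3*28*(-13))) = 1/((-24 - 228) + (756 + 1008 - 819 - 1092)) = 1/(-252 - 147) = 1/(-399) = -1/399 ≈ -0.0025063)
-92*Y = -92*(-1/399) = 92/399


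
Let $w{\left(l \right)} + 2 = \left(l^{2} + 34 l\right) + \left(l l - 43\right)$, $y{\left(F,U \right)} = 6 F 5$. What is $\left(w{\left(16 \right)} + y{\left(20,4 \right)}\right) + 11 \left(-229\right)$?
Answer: $-908$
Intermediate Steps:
$y{\left(F,U \right)} = 30 F$
$w{\left(l \right)} = -45 + 2 l^{2} + 34 l$ ($w{\left(l \right)} = -2 + \left(\left(l^{2} + 34 l\right) + \left(l l - 43\right)\right) = -2 + \left(\left(l^{2} + 34 l\right) + \left(l^{2} - 43\right)\right) = -2 + \left(\left(l^{2} + 34 l\right) + \left(-43 + l^{2}\right)\right) = -2 + \left(-43 + 2 l^{2} + 34 l\right) = -45 + 2 l^{2} + 34 l$)
$\left(w{\left(16 \right)} + y{\left(20,4 \right)}\right) + 11 \left(-229\right) = \left(\left(-45 + 2 \cdot 16^{2} + 34 \cdot 16\right) + 30 \cdot 20\right) + 11 \left(-229\right) = \left(\left(-45 + 2 \cdot 256 + 544\right) + 600\right) - 2519 = \left(\left(-45 + 512 + 544\right) + 600\right) - 2519 = \left(1011 + 600\right) - 2519 = 1611 - 2519 = -908$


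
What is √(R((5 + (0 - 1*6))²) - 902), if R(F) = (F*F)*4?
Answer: I*√898 ≈ 29.967*I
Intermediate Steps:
R(F) = 4*F² (R(F) = F²*4 = 4*F²)
√(R((5 + (0 - 1*6))²) - 902) = √(4*((5 + (0 - 1*6))²)² - 902) = √(4*((5 + (0 - 6))²)² - 902) = √(4*((5 - 6)²)² - 902) = √(4*((-1)²)² - 902) = √(4*1² - 902) = √(4*1 - 902) = √(4 - 902) = √(-898) = I*√898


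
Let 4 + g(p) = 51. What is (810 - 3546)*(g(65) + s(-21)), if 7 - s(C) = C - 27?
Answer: -279072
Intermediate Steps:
g(p) = 47 (g(p) = -4 + 51 = 47)
s(C) = 34 - C (s(C) = 7 - (C - 27) = 7 - (-27 + C) = 7 + (27 - C) = 34 - C)
(810 - 3546)*(g(65) + s(-21)) = (810 - 3546)*(47 + (34 - 1*(-21))) = -2736*(47 + (34 + 21)) = -2736*(47 + 55) = -2736*102 = -279072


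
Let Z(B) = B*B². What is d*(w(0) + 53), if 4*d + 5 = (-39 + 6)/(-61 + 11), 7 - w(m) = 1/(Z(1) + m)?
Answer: -12803/200 ≈ -64.015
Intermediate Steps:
Z(B) = B³
w(m) = 7 - 1/(1 + m) (w(m) = 7 - 1/(1³ + m) = 7 - 1/(1 + m))
d = -217/200 (d = -5/4 + ((-39 + 6)/(-61 + 11))/4 = -5/4 + (-33/(-50))/4 = -5/4 + (-33*(-1/50))/4 = -5/4 + (¼)*(33/50) = -5/4 + 33/200 = -217/200 ≈ -1.0850)
d*(w(0) + 53) = -217*((6 + 7*0)/(1 + 0) + 53)/200 = -217*((6 + 0)/1 + 53)/200 = -217*(1*6 + 53)/200 = -217*(6 + 53)/200 = -217/200*59 = -12803/200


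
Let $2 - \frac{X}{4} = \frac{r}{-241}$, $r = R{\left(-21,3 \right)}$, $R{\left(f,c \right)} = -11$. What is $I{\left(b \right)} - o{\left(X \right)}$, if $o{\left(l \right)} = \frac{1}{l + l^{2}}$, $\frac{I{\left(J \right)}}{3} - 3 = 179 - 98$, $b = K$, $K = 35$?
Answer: $\frac{1008823919}{4003500} \approx 251.99$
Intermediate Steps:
$r = -11$
$b = 35$
$X = \frac{1884}{241}$ ($X = 8 - 4 \left(- \frac{11}{-241}\right) = 8 - 4 \left(\left(-11\right) \left(- \frac{1}{241}\right)\right) = 8 - \frac{44}{241} = \frac{1884}{241} \approx 7.8174$)
$I{\left(J \right)} = 252$ ($I{\left(J \right)} = 9 + 3 \left(179 - 98\right) = 9 + 3 \cdot 81 = 9 + 243 = 252$)
$I{\left(b \right)} - o{\left(X \right)} = 252 - \frac{1}{\frac{1884}{241} \left(1 + \frac{1884}{241}\right)} = 252 - \frac{241}{1884 \cdot \frac{2125}{241}} = 252 - \frac{241}{1884} \cdot \frac{241}{2125} = 252 - \frac{58081}{4003500} = \frac{1008823919}{4003500}$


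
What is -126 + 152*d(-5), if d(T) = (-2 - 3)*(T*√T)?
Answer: -126 + 3800*I*√5 ≈ -126.0 + 8497.1*I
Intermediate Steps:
d(T) = -5*T^(3/2)
-126 + 152*d(-5) = -126 + 152*(-(-25)*I*√5) = -126 + 152*(25*I*√5) = -126 + 3800*I*√5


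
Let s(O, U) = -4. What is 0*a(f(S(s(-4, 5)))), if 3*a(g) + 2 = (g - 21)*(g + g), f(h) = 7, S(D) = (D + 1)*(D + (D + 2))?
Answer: 0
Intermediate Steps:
S(D) = (1 + D)*(2 + 2*D) (S(D) = (1 + D)*(D + (2 + D)) = (1 + D)*(2 + 2*D))
a(g) = -2/3 + 2*g*(-21 + g)/3 (a(g) = -2/3 + ((g - 21)*(g + g))/3 = -2/3 + ((-21 + g)*(2*g))/3 = -2/3 + (2*g*(-21 + g))/3 = -2/3 + 2*g*(-21 + g)/3)
0*a(f(S(s(-4, 5)))) = 0*(-2/3 - 14*7 + (2/3)*7**2) = 0*(-2/3 - 98 + (2/3)*49) = 0*(-2/3 - 98 + 98/3) = 0*(-66) = 0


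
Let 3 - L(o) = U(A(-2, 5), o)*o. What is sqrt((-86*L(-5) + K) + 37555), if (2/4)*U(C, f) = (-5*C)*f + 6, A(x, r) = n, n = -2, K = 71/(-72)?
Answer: sqrt(10819586)/12 ≈ 274.11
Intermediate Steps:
K = -71/72 (K = 71*(-1/72) = -71/72 ≈ -0.98611)
A(x, r) = -2
U(C, f) = 12 - 10*C*f (U(C, f) = 2*((-5*C)*f + 6) = 2*(-5*C*f + 6) = 2*(6 - 5*C*f) = 12 - 10*C*f)
L(o) = 3 - o*(12 + 20*o) (L(o) = 3 - (12 - 10*(-2)*o)*o = 3 - (12 + 20*o)*o = 3 - o*(12 + 20*o))
sqrt((-86*L(-5) + K) + 37555) = sqrt((-86*(3 - 4*(-5)*(3 + 5*(-5))) - 71/72) + 37555) = sqrt((-86*(3 - 4*(-5)*(3 - 25)) - 71/72) + 37555) = sqrt((-86*(3 - 4*(-5)*(-22)) - 71/72) + 37555) = sqrt((-86*(3 - 440) - 71/72) + 37555) = sqrt((-86*(-437) - 71/72) + 37555) = sqrt((37582 - 71/72) + 37555) = sqrt(2705833/72 + 37555) = sqrt(5409793/72) = sqrt(10819586)/12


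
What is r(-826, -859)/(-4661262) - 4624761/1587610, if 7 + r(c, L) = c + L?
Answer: -1197474248459/411125897990 ≈ -2.9127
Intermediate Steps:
r(c, L) = -7 + L + c (r(c, L) = -7 + (c + L) = -7 + (L + c) = -7 + L + c)
r(-826, -859)/(-4661262) - 4624761/1587610 = (-7 - 859 - 826)/(-4661262) - 4624761/1587610 = -1692*(-1/4661262) - 4624761*1/1587610 = 94/258959 - 4624761/1587610 = -1197474248459/411125897990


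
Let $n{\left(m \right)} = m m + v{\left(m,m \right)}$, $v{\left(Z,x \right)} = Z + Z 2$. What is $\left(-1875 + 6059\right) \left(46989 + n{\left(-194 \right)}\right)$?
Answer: $351635912$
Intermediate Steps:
$v{\left(Z,x \right)} = 3 Z$ ($v{\left(Z,x \right)} = Z + 2 Z = 3 Z$)
$n{\left(m \right)} = m^{2} + 3 m$ ($n{\left(m \right)} = m m + 3 m = m^{2} + 3 m$)
$\left(-1875 + 6059\right) \left(46989 + n{\left(-194 \right)}\right) = \left(-1875 + 6059\right) \left(46989 - 194 \left(3 - 194\right)\right) = 4184 \left(46989 - -37054\right) = 4184 \left(46989 + 37054\right) = 4184 \cdot 84043 = 351635912$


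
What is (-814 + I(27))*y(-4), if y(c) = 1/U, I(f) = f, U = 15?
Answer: -787/15 ≈ -52.467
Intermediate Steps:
y(c) = 1/15
(-814 + I(27))*y(-4) = (-814 + 27)*(1/15) = -787*1/15 = -787/15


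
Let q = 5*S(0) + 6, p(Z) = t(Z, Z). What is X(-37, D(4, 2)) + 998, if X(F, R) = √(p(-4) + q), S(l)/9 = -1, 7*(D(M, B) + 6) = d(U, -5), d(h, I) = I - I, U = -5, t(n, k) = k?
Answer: 998 + I*√43 ≈ 998.0 + 6.5574*I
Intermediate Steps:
d(h, I) = 0
p(Z) = Z
D(M, B) = -6 (D(M, B) = -6 + (⅐)*0 = -6 + 0 = -6)
S(l) = -9 (S(l) = 9*(-1) = -9)
q = -39 (q = 5*(-9) + 6 = -45 + 6 = -39)
X(F, R) = I*√43 (X(F, R) = √(-4 - 39) = √(-43) = I*√43)
X(-37, D(4, 2)) + 998 = I*√43 + 998 = 998 + I*√43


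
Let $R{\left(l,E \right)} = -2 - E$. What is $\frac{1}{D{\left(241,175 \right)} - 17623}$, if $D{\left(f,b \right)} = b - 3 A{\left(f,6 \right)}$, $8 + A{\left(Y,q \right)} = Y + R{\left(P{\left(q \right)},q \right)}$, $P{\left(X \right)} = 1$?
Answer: $- \frac{1}{18123} \approx -5.5178 \cdot 10^{-5}$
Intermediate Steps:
$A{\left(Y,q \right)} = -10 + Y - q$ ($A{\left(Y,q \right)} = -8 - \left(2 + q - Y\right) = -10 + Y - q$)
$D{\left(f,b \right)} = 48 + b - 3 f$ ($D{\left(f,b \right)} = b - 3 \left(-10 + f - 6\right) = b - 3 \left(-16 + f\right) = b - \left(-48 + 3 f\right) = 48 + b - 3 f$)
$\frac{1}{D{\left(241,175 \right)} - 17623} = \frac{1}{\left(48 + 175 - 723\right) - 17623} = \frac{1}{-500 - 17623} = \frac{1}{-18123} = - \frac{1}{18123}$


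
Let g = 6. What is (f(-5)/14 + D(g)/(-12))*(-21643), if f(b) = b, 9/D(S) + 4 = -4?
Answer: 1276937/224 ≈ 5700.6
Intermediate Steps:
D(S) = -9/8 (D(S) = 9/(-4 - 4) = 9/(-8) = 9*(-⅛) = -9/8)
(f(-5)/14 + D(g)/(-12))*(-21643) = (-5/14 - 9/8/(-12))*(-21643) = (-5*1/14 - 9/8*(-1/12))*(-21643) = (-5/14 + 3/32)*(-21643) = -59/224*(-21643) = 1276937/224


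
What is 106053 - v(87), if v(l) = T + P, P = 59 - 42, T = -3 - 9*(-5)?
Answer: 105994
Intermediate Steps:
T = 42 (T = -3 + 45 = 42)
P = 17
v(l) = 59 (v(l) = 42 + 17 = 59)
106053 - v(87) = 106053 - 1*59 = 106053 - 59 = 105994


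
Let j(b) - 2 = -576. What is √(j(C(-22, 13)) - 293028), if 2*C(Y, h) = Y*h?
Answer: I*√293602 ≈ 541.85*I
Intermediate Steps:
C(Y, h) = Y*h/2 (C(Y, h) = (Y*h)/2 = Y*h/2)
j(b) = -574 (j(b) = 2 - 576 = -574)
√(j(C(-22, 13)) - 293028) = √(-574 - 293028) = √(-293602) = I*√293602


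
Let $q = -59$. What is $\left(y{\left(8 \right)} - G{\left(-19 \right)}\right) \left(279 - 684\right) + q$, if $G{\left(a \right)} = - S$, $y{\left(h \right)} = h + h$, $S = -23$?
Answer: $2776$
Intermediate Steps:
$y{\left(h \right)} = 2 h$
$G{\left(a \right)} = 23$ ($G{\left(a \right)} = \left(-1\right) \left(-23\right) = 23$)
$\left(y{\left(8 \right)} - G{\left(-19 \right)}\right) \left(279 - 684\right) + q = \left(2 \cdot 8 - 23\right) \left(279 - 684\right) - 59 = \left(16 - 23\right) \left(-405\right) - 59 = \left(-7\right) \left(-405\right) - 59 = 2835 - 59 = 2776$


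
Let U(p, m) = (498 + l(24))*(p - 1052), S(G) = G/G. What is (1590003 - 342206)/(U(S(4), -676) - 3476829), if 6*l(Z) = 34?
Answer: -3743391/12018548 ≈ -0.31147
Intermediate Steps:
S(G) = 1
l(Z) = 17/3 (l(Z) = (⅙)*34 = 17/3)
U(p, m) = -1589572/3 + 1511*p/3 (U(p, m) = (498 + 17/3)*(p - 1052) = 1511*(-1052 + p)/3 = -1589572/3 + 1511*p/3)
(1590003 - 342206)/(U(S(4), -676) - 3476829) = (1590003 - 342206)/((-1589572/3 + (1511/3)*1) - 3476829) = 1247797/((-1589572/3 + 1511/3) - 3476829) = 1247797/(-1588061/3 - 3476829) = 1247797/(-12018548/3) = 1247797*(-3/12018548) = -3743391/12018548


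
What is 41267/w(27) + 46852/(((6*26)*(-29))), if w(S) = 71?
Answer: 3526258/6177 ≈ 570.87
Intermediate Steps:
41267/w(27) + 46852/(((6*26)*(-29))) = 41267/71 + 46852/(((6*26)*(-29))) = 41267*(1/71) + 46852/((156*(-29))) = 41267/71 + 46852/(-4524) = 41267/71 + 46852*(-1/4524) = 41267/71 - 901/87 = 3526258/6177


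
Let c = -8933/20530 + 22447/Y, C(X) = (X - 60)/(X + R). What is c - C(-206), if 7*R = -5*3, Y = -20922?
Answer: -435882386018/156455814405 ≈ -2.7860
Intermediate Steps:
R = -15/7 (R = (-5*3)/7 = (1/7)*(-15) = -15/7 ≈ -2.1429)
C(X) = (-60 + X)/(-15/7 + X) (C(X) = (X - 60)/(X - 15/7) = (-60 + X)/(-15/7 + X))
c = -161933284/107382165 (c = -8933/20530 + 22447/(-20922) = -8933*1/20530 + 22447*(-1/20922) = -8933/20530 - 22447/20922 = -161933284/107382165 ≈ -1.5080)
c - C(-206) = -161933284/107382165 - 7*(-60 - 206)/(-15 + 7*(-206)) = -161933284/107382165 - 7*(-266)/(-15 - 1442) = -161933284/107382165 - 7*(-266)/(-1457) = -161933284/107382165 - 7*(-1)*(-266)/1457 = -161933284/107382165 - 1*1862/1457 = -161933284/107382165 - 1862/1457 = -435882386018/156455814405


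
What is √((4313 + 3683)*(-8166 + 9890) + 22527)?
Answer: √13807631 ≈ 3715.9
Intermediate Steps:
√((4313 + 3683)*(-8166 + 9890) + 22527) = √(7996*1724 + 22527) = √(13785104 + 22527) = √13807631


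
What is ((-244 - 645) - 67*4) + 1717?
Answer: 560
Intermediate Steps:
((-244 - 645) - 67*4) + 1717 = (-889 - 268) + 1717 = -1157 + 1717 = 560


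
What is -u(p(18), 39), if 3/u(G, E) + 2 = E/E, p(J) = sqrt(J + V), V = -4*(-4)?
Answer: 3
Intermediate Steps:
V = 16
p(J) = sqrt(16 + J) (p(J) = sqrt(J + 16) = sqrt(16 + J))
u(G, E) = -3 (u(G, E) = 3/(-2 + E/E) = 3/(-2 + 1) = 3/(-1) = 3*(-1) = -3)
-u(p(18), 39) = -1*(-3) = 3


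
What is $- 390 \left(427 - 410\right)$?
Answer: $-6630$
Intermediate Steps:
$- 390 \left(427 - 410\right) = \left(-390\right) 17 = -6630$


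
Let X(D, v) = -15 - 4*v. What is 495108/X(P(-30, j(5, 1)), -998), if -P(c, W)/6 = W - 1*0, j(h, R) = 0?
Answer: 495108/3977 ≈ 124.49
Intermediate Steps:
P(c, W) = -6*W (P(c, W) = -6*(W - 1*0) = -6*(W + 0) = -6*W)
495108/X(P(-30, j(5, 1)), -998) = 495108/(-15 - 4*(-998)) = 495108/(-15 + 3992) = 495108/3977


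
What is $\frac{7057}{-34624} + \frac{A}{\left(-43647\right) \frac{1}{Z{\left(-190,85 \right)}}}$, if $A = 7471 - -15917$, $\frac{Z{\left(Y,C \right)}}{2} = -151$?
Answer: $\frac{81415796315}{503744576} \approx 161.62$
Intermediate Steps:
$Z{\left(Y,C \right)} = -302$ ($Z{\left(Y,C \right)} = 2 \left(-151\right) = -302$)
$A = 23388$ ($A = 7471 + 15917 = 23388$)
$\frac{7057}{-34624} + \frac{A}{\left(-43647\right) \frac{1}{Z{\left(-190,85 \right)}}} = \frac{7057}{-34624} + \frac{23388}{\left(-43647\right) \frac{1}{-302}} = 7057 \left(- \frac{1}{34624}\right) + \frac{23388}{\left(-43647\right) \left(- \frac{1}{302}\right)} = - \frac{7057}{34624} + \frac{23388}{\frac{43647}{302}} = - \frac{7057}{34624} + 23388 \cdot \frac{302}{43647} = - \frac{7057}{34624} + \frac{2354392}{14549} = \frac{81415796315}{503744576}$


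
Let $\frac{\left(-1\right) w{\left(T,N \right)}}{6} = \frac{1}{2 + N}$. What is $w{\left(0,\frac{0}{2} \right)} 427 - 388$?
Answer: $-1669$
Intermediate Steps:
$w{\left(T,N \right)} = - \frac{6}{2 + N}$
$w{\left(0,\frac{0}{2} \right)} 427 - 388 = - \frac{6}{2 + \frac{0}{2}} \cdot 427 - 388 = - \frac{6}{2 + 0 \cdot \frac{1}{2}} \cdot 427 - 388 = - \frac{6}{2 + 0} \cdot 427 - 388 = - \frac{6}{2} \cdot 427 - 388 = \left(-6\right) \frac{1}{2} \cdot 427 - 388 = \left(-3\right) 427 - 388 = -1281 - 388 = -1669$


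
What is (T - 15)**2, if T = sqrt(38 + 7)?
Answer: 270 - 90*sqrt(5) ≈ 68.754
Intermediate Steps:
T = 3*sqrt(5) (T = sqrt(45) = 3*sqrt(5) ≈ 6.7082)
(T - 15)**2 = (3*sqrt(5) - 15)**2 = (-15 + 3*sqrt(5))**2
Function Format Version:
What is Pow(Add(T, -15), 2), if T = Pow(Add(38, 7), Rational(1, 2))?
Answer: Add(270, Mul(-90, Pow(5, Rational(1, 2)))) ≈ 68.754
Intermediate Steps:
T = Mul(3, Pow(5, Rational(1, 2))) (T = Pow(45, Rational(1, 2)) = Mul(3, Pow(5, Rational(1, 2))) ≈ 6.7082)
Pow(Add(T, -15), 2) = Pow(Add(Mul(3, Pow(5, Rational(1, 2))), -15), 2) = Pow(Add(-15, Mul(3, Pow(5, Rational(1, 2)))), 2)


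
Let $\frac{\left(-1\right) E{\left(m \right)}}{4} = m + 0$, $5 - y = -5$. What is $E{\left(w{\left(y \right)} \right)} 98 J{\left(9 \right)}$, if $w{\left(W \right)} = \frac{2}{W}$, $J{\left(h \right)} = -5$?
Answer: $392$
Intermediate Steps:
$y = 10$ ($y = 5 - -5 = 5 + 5 = 10$)
$E{\left(m \right)} = - 4 m$ ($E{\left(m \right)} = - 4 \left(m + 0\right) = - 4 m$)
$E{\left(w{\left(y \right)} \right)} 98 J{\left(9 \right)} = - 4 \cdot \frac{2}{10} \cdot 98 \left(-5\right) = - 4 \cdot 2 \cdot \frac{1}{10} \cdot 98 \left(-5\right) = \left(-4\right) \frac{1}{5} \cdot 98 \left(-5\right) = \left(- \frac{4}{5}\right) 98 \left(-5\right) = \left(- \frac{392}{5}\right) \left(-5\right) = 392$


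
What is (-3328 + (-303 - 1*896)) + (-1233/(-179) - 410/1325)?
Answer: -214426178/47435 ≈ -4520.4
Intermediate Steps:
(-3328 + (-303 - 1*896)) + (-1233/(-179) - 410/1325) = (-3328 + (-303 - 896)) + (-1233*(-1/179) - 410*1/1325) = (-3328 - 1199) + (1233/179 - 82/265) = -4527 + 312067/47435 = -214426178/47435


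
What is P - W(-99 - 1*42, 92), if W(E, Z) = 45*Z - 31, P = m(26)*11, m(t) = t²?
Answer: 3327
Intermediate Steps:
P = 7436 (P = 26²*11 = 676*11 = 7436)
W(E, Z) = -31 + 45*Z
P - W(-99 - 1*42, 92) = 7436 - (-31 + 45*92) = 7436 - (-31 + 4140) = 7436 - 1*4109 = 7436 - 4109 = 3327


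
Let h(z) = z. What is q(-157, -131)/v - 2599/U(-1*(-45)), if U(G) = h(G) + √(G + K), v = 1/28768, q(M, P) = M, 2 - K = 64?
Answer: (-4516576*√17 + 203248519*I)/(√17 - 45*I) ≈ -4.5166e+6 + 5.2476*I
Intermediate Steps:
K = -62 (K = 2 - 1*64 = 2 - 64 = -62)
v = 1/28768 ≈ 3.4761e-5
U(G) = G + √(-62 + G) (U(G) = G + √(G - 62) = G + √(-62 + G))
q(-157, -131)/v - 2599/U(-1*(-45)) = -157/1/28768 - 2599/(-1*(-45) + √(-62 - 1*(-45))) = -157*28768 - 2599/(45 + √(-62 + 45)) = -4516576 - 2599/(45 + √(-17)) = -4516576 - 2599/(45 + I*√17)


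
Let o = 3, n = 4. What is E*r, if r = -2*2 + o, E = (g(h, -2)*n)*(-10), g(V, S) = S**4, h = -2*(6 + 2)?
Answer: 640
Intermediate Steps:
h = -16 (h = -2*8 = -16)
E = -640 (E = ((-2)**4*4)*(-10) = (16*4)*(-10) = 64*(-10) = -640)
r = -1 (r = -2*2 + 3 = -4 + 3 = -1)
E*r = -640*(-1) = 640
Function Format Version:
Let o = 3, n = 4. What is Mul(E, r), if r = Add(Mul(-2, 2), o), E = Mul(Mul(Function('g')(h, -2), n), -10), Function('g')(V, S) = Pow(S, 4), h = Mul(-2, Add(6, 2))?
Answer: 640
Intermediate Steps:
h = -16 (h = Mul(-2, 8) = -16)
E = -640 (E = Mul(Mul(Pow(-2, 4), 4), -10) = Mul(Mul(16, 4), -10) = Mul(64, -10) = -640)
r = -1 (r = Add(Mul(-2, 2), 3) = Add(-4, 3) = -1)
Mul(E, r) = Mul(-640, -1) = 640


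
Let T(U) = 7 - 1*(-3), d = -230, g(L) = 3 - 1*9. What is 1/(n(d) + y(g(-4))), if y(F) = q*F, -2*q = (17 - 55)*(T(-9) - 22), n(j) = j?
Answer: 1/1138 ≈ 0.00087873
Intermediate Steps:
g(L) = -6 (g(L) = 3 - 9 = -6)
T(U) = 10 (T(U) = 7 + 3 = 10)
q = -228 (q = -(17 - 55)*(10 - 22)/2 = -(-19)*(-12) = -1/2*456 = -228)
y(F) = -228*F
1/(n(d) + y(g(-4))) = 1/(-230 - 228*(-6)) = 1/(-230 + 1368) = 1/1138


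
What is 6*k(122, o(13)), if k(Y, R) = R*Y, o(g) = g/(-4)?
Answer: -2379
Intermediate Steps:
o(g) = -g/4 (o(g) = g*(-1/4) = -g/4)
6*k(122, o(13)) = 6*(-1/4*13*122) = 6*(-13/4*122) = 6*(-793/2) = -2379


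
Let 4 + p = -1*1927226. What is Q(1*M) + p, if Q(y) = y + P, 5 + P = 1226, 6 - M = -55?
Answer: -1925948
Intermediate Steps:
M = 61 (M = 6 - 1*(-55) = 6 + 55 = 61)
P = 1221 (P = -5 + 1226 = 1221)
p = -1927230 (p = -4 - 1*1927226 = -4 - 1927226 = -1927230)
Q(y) = 1221 + y (Q(y) = y + 1221 = 1221 + y)
Q(1*M) + p = (1221 + 1*61) - 1927230 = (1221 + 61) - 1927230 = 1282 - 1927230 = -1925948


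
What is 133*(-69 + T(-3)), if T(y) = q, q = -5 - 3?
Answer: -10241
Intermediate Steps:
q = -8
T(y) = -8
133*(-69 + T(-3)) = 133*(-69 - 8) = 133*(-77) = -10241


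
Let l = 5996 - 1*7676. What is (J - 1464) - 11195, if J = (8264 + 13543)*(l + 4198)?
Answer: 54897367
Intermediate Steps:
l = -1680 (l = 5996 - 7676 = -1680)
J = 54910026 (J = (8264 + 13543)*(-1680 + 4198) = 21807*2518 = 54910026)
(J - 1464) - 11195 = (54910026 - 1464) - 11195 = 54908562 - 11195 = 54897367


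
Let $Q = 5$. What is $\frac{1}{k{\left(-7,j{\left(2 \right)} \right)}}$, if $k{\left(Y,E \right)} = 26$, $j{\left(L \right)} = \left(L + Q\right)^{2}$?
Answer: $\frac{1}{26} \approx 0.038462$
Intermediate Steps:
$j{\left(L \right)} = \left(5 + L\right)^{2}$ ($j{\left(L \right)} = \left(L + 5\right)^{2} = \left(5 + L\right)^{2}$)
$\frac{1}{k{\left(-7,j{\left(2 \right)} \right)}} = \frac{1}{26}$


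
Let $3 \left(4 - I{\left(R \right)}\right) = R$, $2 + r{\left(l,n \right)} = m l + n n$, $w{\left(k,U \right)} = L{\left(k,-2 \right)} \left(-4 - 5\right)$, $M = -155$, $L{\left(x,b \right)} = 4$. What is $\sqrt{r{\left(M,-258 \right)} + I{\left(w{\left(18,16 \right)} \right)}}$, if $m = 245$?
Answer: $\sqrt{28603} \approx 169.12$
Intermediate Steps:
$w{\left(k,U \right)} = -36$ ($w{\left(k,U \right)} = 4 \left(-4 - 5\right) = 4 \left(-9\right) = -36$)
$r{\left(l,n \right)} = -2 + n^{2} + 245 l$ ($r{\left(l,n \right)} = -2 + \left(245 l + n n\right) = -2 + \left(245 l + n^{2}\right) = -2 + \left(n^{2} + 245 l\right) = -2 + n^{2} + 245 l$)
$I{\left(R \right)} = 4 - \frac{R}{3}$
$\sqrt{r{\left(M,-258 \right)} + I{\left(w{\left(18,16 \right)} \right)}} = \sqrt{\left(-2 + \left(-258\right)^{2} + 245 \left(-155\right)\right) + \left(4 - -12\right)} = \sqrt{\left(-2 + 66564 - 37975\right) + \left(4 + 12\right)} = \sqrt{28587 + 16} = \sqrt{28603}$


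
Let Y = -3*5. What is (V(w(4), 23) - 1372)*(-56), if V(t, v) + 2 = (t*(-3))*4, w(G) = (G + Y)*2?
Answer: 62160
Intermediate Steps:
Y = -15
w(G) = -30 + 2*G (w(G) = (G - 15)*2 = (-15 + G)*2 = -30 + 2*G)
V(t, v) = -2 - 12*t (V(t, v) = -2 + (t*(-3))*4 = -2 - 3*t*4 = -2 - 12*t)
(V(w(4), 23) - 1372)*(-56) = ((-2 - 12*(-30 + 2*4)) - 1372)*(-56) = ((-2 - 12*(-30 + 8)) - 1372)*(-56) = ((-2 - 12*(-22)) - 1372)*(-56) = ((-2 + 264) - 1372)*(-56) = (262 - 1372)*(-56) = -1110*(-56) = 62160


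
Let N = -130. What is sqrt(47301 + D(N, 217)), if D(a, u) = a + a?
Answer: sqrt(47041) ≈ 216.89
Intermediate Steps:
D(a, u) = 2*a
sqrt(47301 + D(N, 217)) = sqrt(47301 + 2*(-130)) = sqrt(47301 - 260) = sqrt(47041)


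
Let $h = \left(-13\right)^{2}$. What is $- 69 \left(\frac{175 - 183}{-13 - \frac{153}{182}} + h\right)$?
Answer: $- \frac{29474523}{2519} \approx -11701.0$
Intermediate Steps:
$h = 169$
$- 69 \left(\frac{175 - 183}{-13 - \frac{153}{182}} + h\right) = - 69 \left(\frac{175 - 183}{-13 - \frac{153}{182}} + 169\right) = - 69 \left(- \frac{8}{-13 - \frac{153}{182}} + 169\right) = - 69 \left(- \frac{8}{- \frac{2519}{182}} + 169\right) = - 69 \left(\left(-8\right) \left(- \frac{182}{2519}\right) + 169\right) = - 69 \left(\frac{1456}{2519} + 169\right) = \left(-69\right) \frac{427167}{2519} = - \frac{29474523}{2519}$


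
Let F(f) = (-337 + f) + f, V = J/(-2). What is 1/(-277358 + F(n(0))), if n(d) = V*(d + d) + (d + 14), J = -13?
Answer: -1/277667 ≈ -3.6014e-6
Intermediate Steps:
V = 13/2 (V = -13/(-2) = -13*(-½) = 13/2 ≈ 6.5000)
n(d) = 14 + 14*d (n(d) = 13*(d + d)/2 + (d + 14) = 13*(2*d)/2 + (14 + d) = 13*d + (14 + d) = 14 + 14*d)
F(f) = -337 + 2*f
1/(-277358 + F(n(0))) = 1/(-277358 + (-337 + 2*(14 + 14*0))) = 1/(-277358 + (-337 + 2*(14 + 0))) = 1/(-277358 + (-337 + 2*14)) = 1/(-277358 + (-337 + 28)) = 1/(-277358 - 309) = 1/(-277667) = -1/277667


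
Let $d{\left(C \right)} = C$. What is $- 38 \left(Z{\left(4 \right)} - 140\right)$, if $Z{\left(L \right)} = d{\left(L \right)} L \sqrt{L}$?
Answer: $4104$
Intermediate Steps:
$Z{\left(L \right)} = L^{\frac{5}{2}}$ ($Z{\left(L \right)} = L L \sqrt{L} = L L^{\frac{3}{2}} = L^{\frac{5}{2}}$)
$- 38 \left(Z{\left(4 \right)} - 140\right) = - 38 \left(4^{\frac{5}{2}} - 140\right) = - 38 \left(32 - 140\right) = \left(-38\right) \left(-108\right) = 4104$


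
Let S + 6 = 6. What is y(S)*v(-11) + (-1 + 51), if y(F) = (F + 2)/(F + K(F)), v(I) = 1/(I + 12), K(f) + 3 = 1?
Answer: 49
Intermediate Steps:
K(f) = -2 (K(f) = -3 + 1 = -2)
S = 0 (S = -6 + 6 = 0)
v(I) = 1/(12 + I)
y(F) = (2 + F)/(-2 + F) (y(F) = (F + 2)/(F - 2) = (2 + F)/(-2 + F))
y(S)*v(-11) + (-1 + 51) = ((2 + 0)/(-2 + 0))/(12 - 11) + (-1 + 51) = (2/(-2))/1 + 50 = -1/2*2*1 + 50 = -1*1 + 50 = -1 + 50 = 49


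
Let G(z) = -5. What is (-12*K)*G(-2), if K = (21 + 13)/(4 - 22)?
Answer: -340/3 ≈ -113.33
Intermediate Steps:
K = -17/9 (K = 34/(-18) = 34*(-1/18) = -17/9 ≈ -1.8889)
(-12*K)*G(-2) = -12*(-17/9)*(-5) = (68/3)*(-5) = -340/3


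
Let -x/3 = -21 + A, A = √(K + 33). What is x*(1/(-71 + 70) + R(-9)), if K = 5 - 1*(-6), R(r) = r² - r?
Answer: 5607 - 534*√11 ≈ 3835.9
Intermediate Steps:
K = 11 (K = 5 + 6 = 11)
A = 2*√11 (A = √(11 + 33) = √44 = 2*√11 ≈ 6.6332)
x = 63 - 6*√11 (x = -3*(-21 + 2*√11) = 63 - 6*√11 ≈ 43.100)
x*(1/(-71 + 70) + R(-9)) = (63 - 6*√11)*(1/(-71 + 70) - 9*(-1 - 9)) = (63 - 6*√11)*(1/(-1) - 9*(-10)) = (63 - 6*√11)*(-1 + 90) = (63 - 6*√11)*89 = 5607 - 534*√11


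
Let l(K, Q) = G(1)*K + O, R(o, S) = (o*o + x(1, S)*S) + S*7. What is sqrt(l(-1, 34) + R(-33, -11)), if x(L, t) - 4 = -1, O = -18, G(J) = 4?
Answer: sqrt(957) ≈ 30.935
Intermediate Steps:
x(L, t) = 3 (x(L, t) = 4 - 1 = 3)
R(o, S) = o**2 + 10*S (R(o, S) = (o*o + 3*S) + S*7 = (o**2 + 3*S) + 7*S = o**2 + 10*S)
l(K, Q) = -18 + 4*K (l(K, Q) = 4*K - 18 = -18 + 4*K)
sqrt(l(-1, 34) + R(-33, -11)) = sqrt((-18 + 4*(-1)) + ((-33)**2 + 10*(-11))) = sqrt((-18 - 4) + (1089 - 110)) = sqrt(-22 + 979) = sqrt(957)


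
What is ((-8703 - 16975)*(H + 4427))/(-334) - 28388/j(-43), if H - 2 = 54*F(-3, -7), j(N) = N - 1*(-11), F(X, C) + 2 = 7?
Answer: 483828887/1336 ≈ 3.6215e+5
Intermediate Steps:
F(X, C) = 5 (F(X, C) = -2 + 7 = 5)
j(N) = 11 + N (j(N) = N + 11 = 11 + N)
H = 272 (H = 2 + 54*5 = 2 + 270 = 272)
((-8703 - 16975)*(H + 4427))/(-334) - 28388/j(-43) = ((-8703 - 16975)*(272 + 4427))/(-334) - 28388/(11 - 43) = -25678*4699*(-1/334) - 28388/(-32) = -120660922*(-1/334) - 28388*(-1/32) = 60330461/167 + 7097/8 = 483828887/1336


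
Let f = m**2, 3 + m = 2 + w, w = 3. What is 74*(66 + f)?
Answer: 5180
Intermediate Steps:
m = 2 (m = -3 + (2 + 3) = -3 + 5 = 2)
f = 4 (f = 2**2 = 4)
74*(66 + f) = 74*(66 + 4) = 74*70 = 5180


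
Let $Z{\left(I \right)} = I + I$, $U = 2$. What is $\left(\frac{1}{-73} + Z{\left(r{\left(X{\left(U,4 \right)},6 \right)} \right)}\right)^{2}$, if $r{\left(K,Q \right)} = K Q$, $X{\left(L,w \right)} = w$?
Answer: $\frac{12271009}{5329} \approx 2302.7$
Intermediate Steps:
$Z{\left(I \right)} = 2 I$
$\left(\frac{1}{-73} + Z{\left(r{\left(X{\left(U,4 \right)},6 \right)} \right)}\right)^{2} = \left(\frac{1}{-73} + 2 \cdot 4 \cdot 6\right)^{2} = \left(- \frac{1}{73} + 2 \cdot 24\right)^{2} = \left(- \frac{1}{73} + 48\right)^{2} = \left(\frac{3503}{73}\right)^{2} = \frac{12271009}{5329}$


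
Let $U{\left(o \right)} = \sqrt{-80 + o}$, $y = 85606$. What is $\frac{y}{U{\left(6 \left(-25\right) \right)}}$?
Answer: $- \frac{1861 i \sqrt{230}}{5} \approx - 5644.7 i$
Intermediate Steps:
$\frac{y}{U{\left(6 \left(-25\right) \right)}} = \frac{85606}{\sqrt{-80 + 6 \left(-25\right)}} = \frac{85606}{\sqrt{-80 - 150}} = \frac{85606}{\sqrt{-230}} = \frac{85606}{i \sqrt{230}} = 85606 \left(- \frac{i \sqrt{230}}{230}\right) = - \frac{1861 i \sqrt{230}}{5}$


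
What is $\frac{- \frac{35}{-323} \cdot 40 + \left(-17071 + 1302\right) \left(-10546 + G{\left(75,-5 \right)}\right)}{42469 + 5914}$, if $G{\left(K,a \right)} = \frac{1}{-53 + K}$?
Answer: $\frac{1181721842057}{343809598} \approx 3437.1$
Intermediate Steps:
$\frac{- \frac{35}{-323} \cdot 40 + \left(-17071 + 1302\right) \left(-10546 + G{\left(75,-5 \right)}\right)}{42469 + 5914} = \frac{- \frac{35}{-323} \cdot 40 + \left(-17071 + 1302\right) \left(-10546 + \frac{1}{-53 + 75}\right)}{42469 + 5914} = \frac{\left(-35\right) \left(- \frac{1}{323}\right) 40 - 15769 \left(-10546 + \frac{1}{22}\right)}{48383} = \left(\frac{35}{323} \cdot 40 - 15769 \left(-10546 + \frac{1}{22}\right)\right) \frac{1}{48383} = \left(\frac{1400}{323} - - \frac{3658581459}{22}\right) \frac{1}{48383} = \left(\frac{1400}{323} + \frac{3658581459}{22}\right) \frac{1}{48383} = \frac{1181721842057}{7106} \cdot \frac{1}{48383} = \frac{1181721842057}{343809598}$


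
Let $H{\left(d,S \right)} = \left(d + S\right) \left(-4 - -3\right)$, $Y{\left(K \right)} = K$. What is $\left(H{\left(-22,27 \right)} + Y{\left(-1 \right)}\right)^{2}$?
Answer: $36$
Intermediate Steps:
$H{\left(d,S \right)} = - S - d$ ($H{\left(d,S \right)} = \left(S + d\right) \left(-4 + 3\right) = \left(S + d\right) \left(-1\right) = - S - d$)
$\left(H{\left(-22,27 \right)} + Y{\left(-1 \right)}\right)^{2} = \left(\left(\left(-1\right) 27 - -22\right) - 1\right)^{2} = \left(\left(-27 + 22\right) - 1\right)^{2} = \left(-5 - 1\right)^{2} = \left(-6\right)^{2} = 36$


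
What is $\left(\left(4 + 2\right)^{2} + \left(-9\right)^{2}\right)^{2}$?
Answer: $13689$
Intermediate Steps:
$\left(\left(4 + 2\right)^{2} + \left(-9\right)^{2}\right)^{2} = \left(6^{2} + 81\right)^{2} = \left(36 + 81\right)^{2} = 117^{2} = 13689$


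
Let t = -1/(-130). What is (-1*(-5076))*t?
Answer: 2538/65 ≈ 39.046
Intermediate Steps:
t = 1/130 (t = -1*(-1/130) = 1/130 ≈ 0.0076923)
(-1*(-5076))*t = -1*(-5076)*(1/130) = 5076*(1/130) = 2538/65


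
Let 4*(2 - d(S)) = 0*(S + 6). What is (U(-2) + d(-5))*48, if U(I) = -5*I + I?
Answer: 480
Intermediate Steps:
d(S) = 2 (d(S) = 2 - 0*(S + 6) = 2 - 0*(6 + S) = 2 - 1/4*0 = 2 + 0 = 2)
U(I) = -4*I
(U(-2) + d(-5))*48 = (-4*(-2) + 2)*48 = (8 + 2)*48 = 10*48 = 480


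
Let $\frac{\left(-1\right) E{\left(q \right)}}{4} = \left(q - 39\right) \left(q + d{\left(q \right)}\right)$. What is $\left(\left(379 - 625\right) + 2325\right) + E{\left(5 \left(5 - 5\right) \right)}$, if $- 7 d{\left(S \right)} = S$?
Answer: $2079$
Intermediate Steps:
$d{\left(S \right)} = - \frac{S}{7}$
$E{\left(q \right)} = - \frac{24 q \left(-39 + q\right)}{7}$ ($E{\left(q \right)} = - 4 \left(q - 39\right) \left(q - \frac{q}{7}\right) = - 4 \left(-39 + q\right) \frac{6 q}{7} = - 4 \frac{6 q \left(-39 + q\right)}{7} = - \frac{24 q \left(-39 + q\right)}{7}$)
$\left(\left(379 - 625\right) + 2325\right) + E{\left(5 \left(5 - 5\right) \right)} = \left(\left(379 - 625\right) + 2325\right) + \frac{24 \cdot 5 \left(5 - 5\right) \left(39 - 5 \left(5 - 5\right)\right)}{7} = \left(-246 + 2325\right) + \frac{24 \cdot 5 \cdot 0 \left(39 - 5 \cdot 0\right)}{7} = 2079 + \frac{24}{7} \cdot 0 \left(39 - 0\right) = 2079 + \frac{24}{7} \cdot 0 \left(39 + 0\right) = 2079 + \frac{24}{7} \cdot 0 \cdot 39 = 2079 + 0 = 2079$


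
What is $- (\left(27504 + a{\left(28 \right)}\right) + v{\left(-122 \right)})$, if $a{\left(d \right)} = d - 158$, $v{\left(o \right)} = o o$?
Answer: $-42258$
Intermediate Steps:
$v{\left(o \right)} = o^{2}$
$a{\left(d \right)} = -158 + d$
$- (\left(27504 + a{\left(28 \right)}\right) + v{\left(-122 \right)}) = - (\left(27504 + \left(-158 + 28\right)\right) + \left(-122\right)^{2}) = - (\left(27504 - 130\right) + 14884) = - (27374 + 14884) = \left(-1\right) 42258 = -42258$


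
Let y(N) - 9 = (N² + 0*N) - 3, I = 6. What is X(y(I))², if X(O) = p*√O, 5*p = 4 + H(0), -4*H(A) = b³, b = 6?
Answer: 4200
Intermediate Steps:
H(A) = -54 (H(A) = -¼*6³ = -¼*216 = -54)
p = -10 (p = (4 - 54)/5 = (⅕)*(-50) = -10)
y(N) = 6 + N² (y(N) = 9 + ((N² + 0*N) - 3) = 9 + ((N² + 0) - 3) = 9 + (N² - 3) = 9 + (-3 + N²) = 6 + N²)
X(O) = -10*√O
X(y(I))² = (-10*√(6 + 6²))² = (-10*√(6 + 36))² = (-10*√42)² = 4200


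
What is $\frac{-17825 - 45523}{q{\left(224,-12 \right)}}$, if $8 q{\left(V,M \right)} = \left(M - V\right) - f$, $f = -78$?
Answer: $\frac{253392}{79} \approx 3207.5$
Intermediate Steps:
$q{\left(V,M \right)} = \frac{39}{4} - \frac{V}{8} + \frac{M}{8}$ ($q{\left(V,M \right)} = \frac{\left(M - V\right) - -78}{8} = \frac{\left(M - V\right) + 78}{8} = \frac{78 + M - V}{8} = \frac{39}{4} - \frac{V}{8} + \frac{M}{8}$)
$\frac{-17825 - 45523}{q{\left(224,-12 \right)}} = \frac{-17825 - 45523}{\frac{39}{4} - 28 + \frac{1}{8} \left(-12\right)} = - \frac{63348}{\frac{39}{4} - 28 - \frac{3}{2}} = - \frac{63348}{- \frac{79}{4}} = \left(-63348\right) \left(- \frac{4}{79}\right) = \frac{253392}{79}$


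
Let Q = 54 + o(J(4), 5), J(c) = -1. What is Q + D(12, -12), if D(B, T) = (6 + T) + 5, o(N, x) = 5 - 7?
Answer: 51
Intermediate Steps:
o(N, x) = -2
D(B, T) = 11 + T
Q = 52 (Q = 54 - 2 = 52)
Q + D(12, -12) = 52 + (11 - 12) = 52 - 1 = 51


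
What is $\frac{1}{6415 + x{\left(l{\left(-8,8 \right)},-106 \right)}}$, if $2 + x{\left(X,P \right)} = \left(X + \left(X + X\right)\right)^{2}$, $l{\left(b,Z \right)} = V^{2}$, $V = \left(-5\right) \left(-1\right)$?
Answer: $\frac{1}{12038} \approx 8.307 \cdot 10^{-5}$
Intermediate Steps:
$V = 5$
$l{\left(b,Z \right)} = 25$ ($l{\left(b,Z \right)} = 5^{2} = 25$)
$x{\left(X,P \right)} = -2 + 9 X^{2}$ ($x{\left(X,P \right)} = -2 + \left(X + \left(X + X\right)\right)^{2} = -2 + \left(X + 2 X\right)^{2} = -2 + \left(3 X\right)^{2} = -2 + 9 X^{2}$)
$\frac{1}{6415 + x{\left(l{\left(-8,8 \right)},-106 \right)}} = \frac{1}{6415 - \left(2 - 9 \cdot 25^{2}\right)} = \frac{1}{6415 + \left(-2 + 9 \cdot 625\right)} = \frac{1}{6415 + \left(-2 + 5625\right)} = \frac{1}{6415 + 5623} = \frac{1}{12038}$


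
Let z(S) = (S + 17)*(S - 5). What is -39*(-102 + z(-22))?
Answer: -1287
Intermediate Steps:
z(S) = (-5 + S)*(17 + S) (z(S) = (17 + S)*(-5 + S) = (-5 + S)*(17 + S))
-39*(-102 + z(-22)) = -39*(-102 + (-85 + (-22)**2 + 12*(-22))) = -39*(-102 + (-85 + 484 - 264)) = -39*(-102 + 135) = -39*33 = -1287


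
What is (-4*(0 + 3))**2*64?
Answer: 9216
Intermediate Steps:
(-4*(0 + 3))**2*64 = (-4*3)**2*64 = (-12)**2*64 = 144*64 = 9216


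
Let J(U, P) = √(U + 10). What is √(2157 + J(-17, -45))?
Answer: √(2157 + I*√7) ≈ 46.444 + 0.0285*I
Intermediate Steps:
J(U, P) = √(10 + U)
√(2157 + J(-17, -45)) = √(2157 + √(10 - 17)) = √(2157 + √(-7)) = √(2157 + I*√7)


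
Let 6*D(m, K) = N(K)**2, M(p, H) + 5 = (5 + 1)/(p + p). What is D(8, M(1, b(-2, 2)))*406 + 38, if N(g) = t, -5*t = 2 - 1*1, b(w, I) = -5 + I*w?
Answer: 3053/75 ≈ 40.707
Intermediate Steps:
t = -1/5 (t = -(2 - 1*1)/5 = -(2 - 1)/5 = -1/5*1 = -1/5 ≈ -0.20000)
N(g) = -1/5
M(p, H) = -5 + 3/p (M(p, H) = -5 + (5 + 1)/(p + p) = -5 + 6/((2*p)) = -5 + 6*(1/(2*p)) = -5 + 3/p)
D(m, K) = 1/150 (D(m, K) = (-1/5)**2/6 = (1/6)*(1/25) = 1/150)
D(8, M(1, b(-2, 2)))*406 + 38 = (1/150)*406 + 38 = 203/75 + 38 = 3053/75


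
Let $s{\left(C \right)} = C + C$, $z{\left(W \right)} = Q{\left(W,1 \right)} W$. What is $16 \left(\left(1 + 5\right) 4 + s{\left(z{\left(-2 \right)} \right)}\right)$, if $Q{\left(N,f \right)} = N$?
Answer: $512$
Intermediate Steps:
$z{\left(W \right)} = W^{2}$ ($z{\left(W \right)} = W W = W^{2}$)
$s{\left(C \right)} = 2 C$
$16 \left(\left(1 + 5\right) 4 + s{\left(z{\left(-2 \right)} \right)}\right) = 16 \left(\left(1 + 5\right) 4 + 2 \left(-2\right)^{2}\right) = 16 \left(6 \cdot 4 + 2 \cdot 4\right) = 16 \left(24 + 8\right) = 16 \cdot 32 = 512$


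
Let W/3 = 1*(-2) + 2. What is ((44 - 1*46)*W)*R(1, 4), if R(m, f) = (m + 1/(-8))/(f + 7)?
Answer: 0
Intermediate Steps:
R(m, f) = (-1/8 + m)/(7 + f) (R(m, f) = (m - 1/8)/(7 + f) = (-1/8 + m)/(7 + f))
W = 0 (W = 3*(1*(-2) + 2) = 3*(-2 + 2) = 3*0 = 0)
((44 - 1*46)*W)*R(1, 4) = ((44 - 1*46)*0)*((-1/8 + 1)/(7 + 4)) = ((44 - 46)*0)*((7/8)/11) = (-2*0)*((1/11)*(7/8)) = 0*(7/88) = 0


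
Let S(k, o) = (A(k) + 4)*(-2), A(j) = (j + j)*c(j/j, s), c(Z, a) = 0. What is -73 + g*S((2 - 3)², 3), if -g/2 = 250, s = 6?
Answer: 3927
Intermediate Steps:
g = -500 (g = -2*250 = -500)
A(j) = 0 (A(j) = (j + j)*0 = (2*j)*0 = 0)
S(k, o) = -8 (S(k, o) = (0 + 4)*(-2) = 4*(-2) = -8)
-73 + g*S((2 - 3)², 3) = -73 - 500*(-8) = -73 + 4000 = 3927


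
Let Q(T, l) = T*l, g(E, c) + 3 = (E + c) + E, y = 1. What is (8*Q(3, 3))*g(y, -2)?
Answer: -216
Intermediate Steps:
g(E, c) = -3 + c + 2*E (g(E, c) = -3 + ((E + c) + E) = -3 + (c + 2*E) = -3 + c + 2*E)
(8*Q(3, 3))*g(y, -2) = (8*(3*3))*(-3 - 2 + 2*1) = (8*9)*(-3 - 2 + 2) = 72*(-3) = -216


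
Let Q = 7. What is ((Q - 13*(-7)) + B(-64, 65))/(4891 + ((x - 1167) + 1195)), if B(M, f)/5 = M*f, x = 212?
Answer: -20702/5131 ≈ -4.0347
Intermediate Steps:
B(M, f) = 5*M*f (B(M, f) = 5*(M*f) = 5*M*f)
((Q - 13*(-7)) + B(-64, 65))/(4891 + ((x - 1167) + 1195)) = ((7 - 13*(-7)) + 5*(-64)*65)/(4891 + ((212 - 1167) + 1195)) = ((7 + 91) - 20800)/(4891 + (-955 + 1195)) = (98 - 20800)/(4891 + 240) = -20702/5131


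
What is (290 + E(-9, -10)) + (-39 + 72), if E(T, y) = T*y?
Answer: 413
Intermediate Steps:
(290 + E(-9, -10)) + (-39 + 72) = (290 - 9*(-10)) + (-39 + 72) = (290 + 90) + 33 = 380 + 33 = 413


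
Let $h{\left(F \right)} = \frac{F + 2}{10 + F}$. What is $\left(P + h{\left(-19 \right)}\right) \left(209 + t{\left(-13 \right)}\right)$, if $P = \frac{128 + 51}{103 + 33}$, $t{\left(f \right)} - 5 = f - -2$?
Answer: $\frac{796369}{1224} \approx 650.63$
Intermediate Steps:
$t{\left(f \right)} = 7 + f$ ($t{\left(f \right)} = 5 + \left(f - -2\right) = 5 + \left(f + 2\right) = 5 + \left(2 + f\right) = 7 + f$)
$P = \frac{179}{136} \approx 1.3162$
$h{\left(F \right)} = \frac{2 + F}{10 + F}$
$\left(P + h{\left(-19 \right)}\right) \left(209 + t{\left(-13 \right)}\right) = \left(\frac{179}{136} + \frac{2 - 19}{10 - 19}\right) \left(209 + \left(7 - 13\right)\right) = \left(\frac{179}{136} + \frac{1}{-9} \left(-17\right)\right) \left(209 - 6\right) = \left(\frac{179}{136} - - \frac{17}{9}\right) 203 = \left(\frac{179}{136} + \frac{17}{9}\right) 203 = \frac{3923}{1224} \cdot 203 = \frac{796369}{1224}$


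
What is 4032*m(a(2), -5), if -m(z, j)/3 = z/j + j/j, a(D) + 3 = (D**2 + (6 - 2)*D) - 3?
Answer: 12096/5 ≈ 2419.2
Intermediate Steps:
a(D) = -6 + D**2 + 4*D (a(D) = -3 + ((D**2 + (6 - 2)*D) - 3) = -3 + ((D**2 + 4*D) - 3) = -3 + (-3 + D**2 + 4*D) = -6 + D**2 + 4*D)
m(z, j) = -3 - 3*z/j (m(z, j) = -3*(z/j + j/j) = -3*(z/j + 1) = -3*(1 + z/j) = -3 - 3*z/j)
4032*m(a(2), -5) = 4032*(-3 - 3*(-6 + 2**2 + 4*2)/(-5)) = 4032*(-3 - 3*(-6 + 4 + 8)*(-1/5)) = 4032*(-3 - 3*6*(-1/5)) = 4032*(-3 + 18/5) = 4032*(3/5) = 12096/5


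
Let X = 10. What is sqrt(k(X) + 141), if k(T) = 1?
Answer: sqrt(142) ≈ 11.916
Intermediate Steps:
sqrt(k(X) + 141) = sqrt(1 + 141) = sqrt(142)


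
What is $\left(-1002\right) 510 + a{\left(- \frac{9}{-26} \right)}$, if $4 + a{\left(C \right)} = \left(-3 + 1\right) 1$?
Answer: $-511026$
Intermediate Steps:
$a{\left(C \right)} = -6$ ($a{\left(C \right)} = -4 + \left(-3 + 1\right) 1 = -4 - 2 = -6$)
$\left(-1002\right) 510 + a{\left(- \frac{9}{-26} \right)} = \left(-1002\right) 510 - 6 = -511020 - 6 = -511026$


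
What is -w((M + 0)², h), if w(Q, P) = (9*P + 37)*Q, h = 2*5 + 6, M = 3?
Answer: -1629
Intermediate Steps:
h = 16 (h = 10 + 6 = 16)
w(Q, P) = Q*(37 + 9*P) (w(Q, P) = (37 + 9*P)*Q = Q*(37 + 9*P))
-w((M + 0)², h) = -(3 + 0)²*(37 + 9*16) = -3²*(37 + 144) = -9*181 = -1*1629 = -1629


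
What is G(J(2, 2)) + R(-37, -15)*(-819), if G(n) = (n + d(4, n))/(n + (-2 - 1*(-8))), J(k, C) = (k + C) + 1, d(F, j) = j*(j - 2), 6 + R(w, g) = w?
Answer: 387407/11 ≈ 35219.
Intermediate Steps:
R(w, g) = -6 + w
d(F, j) = j*(-2 + j)
J(k, C) = 1 + C + k (J(k, C) = (C + k) + 1 = 1 + C + k)
G(n) = (n + n*(-2 + n))/(6 + n) (G(n) = (n + n*(-2 + n))/(n + (-2 - 1*(-8))) = (n + n*(-2 + n))/(n + (-2 + 8)) = (n + n*(-2 + n))/(n + 6) = (n + n*(-2 + n))/(6 + n))
G(J(2, 2)) + R(-37, -15)*(-819) = (1 + 2 + 2)*(-1 + (1 + 2 + 2))/(6 + (1 + 2 + 2)) + (-6 - 37)*(-819) = 5*(-1 + 5)/(6 + 5) - 43*(-819) = 5*4/11 + 35217 = 5*(1/11)*4 + 35217 = 20/11 + 35217 = 387407/11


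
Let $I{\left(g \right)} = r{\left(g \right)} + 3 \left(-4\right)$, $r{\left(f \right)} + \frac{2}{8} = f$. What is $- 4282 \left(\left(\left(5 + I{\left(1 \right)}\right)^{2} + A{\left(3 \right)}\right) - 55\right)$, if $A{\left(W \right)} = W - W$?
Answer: $\frac{545955}{8} \approx 68244.0$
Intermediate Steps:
$A{\left(W \right)} = 0$
$r{\left(f \right)} = - \frac{1}{4} + f$
$I{\left(g \right)} = - \frac{49}{4} + g$ ($I{\left(g \right)} = \left(- \frac{1}{4} + g\right) + 3 \left(-4\right) = \left(- \frac{1}{4} + g\right) - 12 = - \frac{49}{4} + g$)
$- 4282 \left(\left(\left(5 + I{\left(1 \right)}\right)^{2} + A{\left(3 \right)}\right) - 55\right) = - 4282 \left(\left(\left(5 + \left(- \frac{49}{4} + 1\right)\right)^{2} + 0\right) - 55\right) = - 4282 \left(\left(\left(5 - \frac{45}{4}\right)^{2} + 0\right) - 55\right) = - 4282 \left(\left(\left(- \frac{25}{4}\right)^{2} + 0\right) - 55\right) = - 4282 \left(\left(\frac{625}{16} + 0\right) - 55\right) = - 4282 \left(\frac{625}{16} - 55\right) = \left(-4282\right) \left(- \frac{255}{16}\right) = \frac{545955}{8}$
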